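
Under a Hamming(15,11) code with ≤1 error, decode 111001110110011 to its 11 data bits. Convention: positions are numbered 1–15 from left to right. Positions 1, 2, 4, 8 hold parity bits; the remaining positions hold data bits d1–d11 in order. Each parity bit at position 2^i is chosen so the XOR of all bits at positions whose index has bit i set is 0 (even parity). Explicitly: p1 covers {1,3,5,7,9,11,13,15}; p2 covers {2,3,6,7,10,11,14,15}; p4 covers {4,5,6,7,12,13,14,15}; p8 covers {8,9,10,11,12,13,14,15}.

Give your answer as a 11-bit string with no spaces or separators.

10111110011

s1 (pos 1,3,5,7,9,11,13,15): 1⊕1⊕0⊕1⊕0⊕1⊕0⊕1 = 1
s2 (pos 2,3,6,7,10,11,14,15): 1⊕1⊕1⊕1⊕1⊕1⊕1⊕1 = 0
s4 (pos 4,5,6,7,12,13,14,15): 0⊕0⊕1⊕1⊕0⊕0⊕1⊕1 = 0
s8 (pos 8,9,10,11,12,13,14,15): 1⊕0⊕1⊕1⊕0⊕0⊕1⊕1 = 1
Syndrome s8…s1 = 1001 → error at position 9.
Flip position 9: 111001110110011 → 111001111110011
Read data bits from positions 3,5,6,7,9,10,11,12,13,14,15: 10111110011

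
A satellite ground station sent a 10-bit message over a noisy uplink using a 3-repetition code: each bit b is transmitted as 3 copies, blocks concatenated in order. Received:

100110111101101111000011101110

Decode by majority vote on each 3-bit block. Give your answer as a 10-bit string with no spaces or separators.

0111110111

Block 1 (100): 1 one → 0
Block 2 (110): 2 ones → 1
Block 3 (111): 3 ones → 1
Block 4 (101): 2 ones → 1
Block 5 (101): 2 ones → 1
Block 6 (111): 3 ones → 1
Block 7 (000): 0 ones → 0
Block 8 (011): 2 ones → 1
Block 9 (101): 2 ones → 1
Block 10 (110): 2 ones → 1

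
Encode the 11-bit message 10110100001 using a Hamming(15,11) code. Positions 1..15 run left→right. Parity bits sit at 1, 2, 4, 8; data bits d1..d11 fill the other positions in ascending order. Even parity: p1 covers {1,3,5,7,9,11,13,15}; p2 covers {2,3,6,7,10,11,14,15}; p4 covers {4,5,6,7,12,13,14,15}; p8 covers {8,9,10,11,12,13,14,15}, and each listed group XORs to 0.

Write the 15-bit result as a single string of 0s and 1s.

111101100100001

Place data at non-parity positions: p1 p2 1 p4 0 1 1 p8 0 1 0 0 0 0 1
p1 (pos 1,3,5,7,9,11,13,15): XOR of data positions = 1⊕0⊕1⊕0⊕0⊕0⊕1 = 1
p2 (pos 2,3,6,7,10,11,14,15): XOR of data positions = 1⊕1⊕1⊕1⊕0⊕0⊕1 = 1
p4 (pos 4,5,6,7,12,13,14,15): XOR of data positions = 0⊕1⊕1⊕0⊕0⊕0⊕1 = 1
p8 (pos 8,9,10,11,12,13,14,15): XOR of data positions = 0⊕1⊕0⊕0⊕0⊕0⊕1 = 0
Codeword: 111101100100001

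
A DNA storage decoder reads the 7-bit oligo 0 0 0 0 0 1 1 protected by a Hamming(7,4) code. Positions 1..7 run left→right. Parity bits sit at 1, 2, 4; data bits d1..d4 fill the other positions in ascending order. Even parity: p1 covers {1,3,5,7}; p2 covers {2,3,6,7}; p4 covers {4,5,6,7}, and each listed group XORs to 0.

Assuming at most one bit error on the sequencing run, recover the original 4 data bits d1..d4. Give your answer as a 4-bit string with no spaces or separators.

0011

s1 (pos 1,3,5,7): 0⊕0⊕0⊕1 = 1
s2 (pos 2,3,6,7): 0⊕0⊕1⊕1 = 0
s4 (pos 4,5,6,7): 0⊕0⊕1⊕1 = 0
Syndrome s4…s1 = 001 → error at position 1.
Flip position 1: 0000011 → 1000011
Read data bits from positions 3,5,6,7: 0011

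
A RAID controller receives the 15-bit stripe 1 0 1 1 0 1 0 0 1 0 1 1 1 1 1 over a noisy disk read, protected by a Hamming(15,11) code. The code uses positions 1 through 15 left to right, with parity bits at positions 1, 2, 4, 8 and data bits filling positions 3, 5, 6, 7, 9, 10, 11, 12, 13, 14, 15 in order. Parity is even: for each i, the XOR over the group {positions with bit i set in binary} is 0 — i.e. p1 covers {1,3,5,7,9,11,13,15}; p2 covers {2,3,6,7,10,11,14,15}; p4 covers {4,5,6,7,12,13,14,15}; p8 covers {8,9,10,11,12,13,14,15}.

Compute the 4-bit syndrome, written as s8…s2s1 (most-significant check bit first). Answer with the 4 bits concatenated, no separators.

0010

s1 (pos 1,3,5,7,9,11,13,15): 1⊕1⊕0⊕0⊕1⊕1⊕1⊕1 = 0
s2 (pos 2,3,6,7,10,11,14,15): 0⊕1⊕1⊕0⊕0⊕1⊕1⊕1 = 1
s4 (pos 4,5,6,7,12,13,14,15): 1⊕0⊕1⊕0⊕1⊕1⊕1⊕1 = 0
s8 (pos 8,9,10,11,12,13,14,15): 0⊕1⊕0⊕1⊕1⊕1⊕1⊕1 = 0
Syndrome s8…s1 = 0010 → error at position 2.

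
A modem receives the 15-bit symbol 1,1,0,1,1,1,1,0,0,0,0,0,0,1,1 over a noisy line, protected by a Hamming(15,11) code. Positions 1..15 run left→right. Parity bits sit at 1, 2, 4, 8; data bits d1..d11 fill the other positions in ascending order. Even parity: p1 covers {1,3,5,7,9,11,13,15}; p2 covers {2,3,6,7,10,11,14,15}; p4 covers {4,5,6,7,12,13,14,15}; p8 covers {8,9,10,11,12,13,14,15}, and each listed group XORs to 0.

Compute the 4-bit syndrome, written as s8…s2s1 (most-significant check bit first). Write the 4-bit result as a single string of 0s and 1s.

s1 (pos 1,3,5,7,9,11,13,15): 1⊕0⊕1⊕1⊕0⊕0⊕0⊕1 = 0
s2 (pos 2,3,6,7,10,11,14,15): 1⊕0⊕1⊕1⊕0⊕0⊕1⊕1 = 1
s4 (pos 4,5,6,7,12,13,14,15): 1⊕1⊕1⊕1⊕0⊕0⊕1⊕1 = 0
s8 (pos 8,9,10,11,12,13,14,15): 0⊕0⊕0⊕0⊕0⊕0⊕1⊕1 = 0
Syndrome s8…s1 = 0010 → error at position 2.

0010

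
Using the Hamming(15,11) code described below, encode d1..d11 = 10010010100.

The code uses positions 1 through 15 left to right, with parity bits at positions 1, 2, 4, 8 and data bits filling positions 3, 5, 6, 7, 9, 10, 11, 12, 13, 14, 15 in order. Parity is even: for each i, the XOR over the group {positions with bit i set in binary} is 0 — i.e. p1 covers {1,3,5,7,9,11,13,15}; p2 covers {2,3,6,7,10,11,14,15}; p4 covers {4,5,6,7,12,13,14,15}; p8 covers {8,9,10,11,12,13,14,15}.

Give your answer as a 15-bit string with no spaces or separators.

Place data at non-parity positions: p1 p2 1 p4 0 0 1 p8 0 0 1 0 1 0 0
p1 (pos 1,3,5,7,9,11,13,15): XOR of data positions = 1⊕0⊕1⊕0⊕1⊕1⊕0 = 0
p2 (pos 2,3,6,7,10,11,14,15): XOR of data positions = 1⊕0⊕1⊕0⊕1⊕0⊕0 = 1
p4 (pos 4,5,6,7,12,13,14,15): XOR of data positions = 0⊕0⊕1⊕0⊕1⊕0⊕0 = 0
p8 (pos 8,9,10,11,12,13,14,15): XOR of data positions = 0⊕0⊕1⊕0⊕1⊕0⊕0 = 0
Codeword: 011000100010100

011000100010100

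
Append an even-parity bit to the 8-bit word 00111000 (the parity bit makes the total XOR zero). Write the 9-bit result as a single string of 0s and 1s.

XOR of the 8 data bits: 0⊕0⊕1⊕1⊕1⊕0⊕0⊕0 = 1
Parity bit = 1 (so all 9 bits XOR to 0).

001110001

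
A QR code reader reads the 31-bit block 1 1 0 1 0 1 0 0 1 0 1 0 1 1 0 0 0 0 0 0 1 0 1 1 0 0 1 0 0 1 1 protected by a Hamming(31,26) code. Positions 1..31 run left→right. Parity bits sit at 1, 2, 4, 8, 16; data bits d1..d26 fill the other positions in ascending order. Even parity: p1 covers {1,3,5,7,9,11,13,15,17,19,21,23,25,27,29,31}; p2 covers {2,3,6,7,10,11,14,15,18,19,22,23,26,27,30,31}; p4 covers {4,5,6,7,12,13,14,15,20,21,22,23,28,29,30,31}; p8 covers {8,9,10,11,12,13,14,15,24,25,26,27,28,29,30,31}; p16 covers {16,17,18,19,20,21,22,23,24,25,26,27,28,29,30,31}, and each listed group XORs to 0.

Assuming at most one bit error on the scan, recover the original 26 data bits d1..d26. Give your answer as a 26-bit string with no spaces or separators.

s1 (pos 1,3,5,7,9,11,13,15,17,19,21,23,25,27,29,31): 1⊕0⊕0⊕0⊕1⊕1⊕1⊕0⊕0⊕0⊕1⊕1⊕0⊕1⊕0⊕1 = 0
s2 (pos 2,3,6,7,10,11,14,15,18,19,22,23,26,27,30,31): 1⊕0⊕1⊕0⊕0⊕1⊕1⊕0⊕0⊕0⊕0⊕1⊕0⊕1⊕1⊕1 = 0
s4 (pos 4,5,6,7,12,13,14,15,20,21,22,23,28,29,30,31): 1⊕0⊕1⊕0⊕0⊕1⊕1⊕0⊕0⊕1⊕0⊕1⊕0⊕0⊕1⊕1 = 0
s8 (pos 8,9,10,11,12,13,14,15,24,25,26,27,28,29,30,31): 0⊕1⊕0⊕1⊕0⊕1⊕1⊕0⊕1⊕0⊕0⊕1⊕0⊕0⊕1⊕1 = 0
s16 (pos 16,17,18,19,20,21,22,23,24,25,26,27,28,29,30,31): 0⊕0⊕0⊕0⊕0⊕1⊕0⊕1⊕1⊕0⊕0⊕1⊕0⊕0⊕1⊕1 = 0
Syndrome s16…s1 = 00000 → no error.
Read data bits from positions 3,5,6,7,9,10,11,12,13,14,15,17,18,19,20,21,22,23,24,25,26,27,28,29,30,31: 00101010110000010110010011

00101010110000010110010011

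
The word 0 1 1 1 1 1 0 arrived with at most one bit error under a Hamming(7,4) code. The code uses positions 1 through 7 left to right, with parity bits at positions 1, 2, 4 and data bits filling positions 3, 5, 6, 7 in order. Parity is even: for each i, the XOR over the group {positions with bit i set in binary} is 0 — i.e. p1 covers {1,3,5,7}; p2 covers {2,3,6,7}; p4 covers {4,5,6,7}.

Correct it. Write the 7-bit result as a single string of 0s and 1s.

s1 (pos 1,3,5,7): 0⊕1⊕1⊕0 = 0
s2 (pos 2,3,6,7): 1⊕1⊕1⊕0 = 1
s4 (pos 4,5,6,7): 1⊕1⊕1⊕0 = 1
Syndrome s4…s1 = 110 → error at position 6.
Flip position 6: 0111110 → 0111100

0111100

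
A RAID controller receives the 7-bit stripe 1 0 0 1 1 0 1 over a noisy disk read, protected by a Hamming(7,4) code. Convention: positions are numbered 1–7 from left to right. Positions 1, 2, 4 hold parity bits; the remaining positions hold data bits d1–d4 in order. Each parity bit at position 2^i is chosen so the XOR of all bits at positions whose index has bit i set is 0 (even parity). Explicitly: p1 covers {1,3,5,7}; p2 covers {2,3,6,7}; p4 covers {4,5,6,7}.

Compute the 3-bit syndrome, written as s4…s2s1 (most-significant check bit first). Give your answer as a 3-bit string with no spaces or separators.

111

s1 (pos 1,3,5,7): 1⊕0⊕1⊕1 = 1
s2 (pos 2,3,6,7): 0⊕0⊕0⊕1 = 1
s4 (pos 4,5,6,7): 1⊕1⊕0⊕1 = 1
Syndrome s4…s1 = 111 → error at position 7.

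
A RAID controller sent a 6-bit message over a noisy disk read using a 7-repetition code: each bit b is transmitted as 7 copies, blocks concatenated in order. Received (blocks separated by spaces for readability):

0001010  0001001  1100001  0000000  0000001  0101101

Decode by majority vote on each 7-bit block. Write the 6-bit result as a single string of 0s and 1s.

000001

Block 1 (0001010): 2 ones → 0
Block 2 (0001001): 2 ones → 0
Block 3 (1100001): 3 ones → 0
Block 4 (0000000): 0 ones → 0
Block 5 (0000001): 1 one → 0
Block 6 (0101101): 4 ones → 1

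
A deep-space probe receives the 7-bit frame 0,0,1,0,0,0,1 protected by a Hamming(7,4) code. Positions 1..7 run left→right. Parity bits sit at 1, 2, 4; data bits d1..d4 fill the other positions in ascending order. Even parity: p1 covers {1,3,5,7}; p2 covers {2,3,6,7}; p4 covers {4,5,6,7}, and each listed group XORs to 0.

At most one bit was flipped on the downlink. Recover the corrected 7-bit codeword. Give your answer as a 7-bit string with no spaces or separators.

0011001

s1 (pos 1,3,5,7): 0⊕1⊕0⊕1 = 0
s2 (pos 2,3,6,7): 0⊕1⊕0⊕1 = 0
s4 (pos 4,5,6,7): 0⊕0⊕0⊕1 = 1
Syndrome s4…s1 = 100 → error at position 4.
Flip position 4: 0010001 → 0011001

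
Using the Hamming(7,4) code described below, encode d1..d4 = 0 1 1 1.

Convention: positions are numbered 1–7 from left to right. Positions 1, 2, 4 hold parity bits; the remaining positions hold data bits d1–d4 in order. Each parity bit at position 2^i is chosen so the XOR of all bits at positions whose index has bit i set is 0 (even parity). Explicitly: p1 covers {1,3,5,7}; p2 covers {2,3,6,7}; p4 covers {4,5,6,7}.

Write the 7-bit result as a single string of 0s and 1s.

Place data at non-parity positions: p1 p2 0 p4 1 1 1
p1 (pos 1,3,5,7): XOR of data positions = 0⊕1⊕1 = 0
p2 (pos 2,3,6,7): XOR of data positions = 0⊕1⊕1 = 0
p4 (pos 4,5,6,7): XOR of data positions = 1⊕1⊕1 = 1
Codeword: 0001111

0001111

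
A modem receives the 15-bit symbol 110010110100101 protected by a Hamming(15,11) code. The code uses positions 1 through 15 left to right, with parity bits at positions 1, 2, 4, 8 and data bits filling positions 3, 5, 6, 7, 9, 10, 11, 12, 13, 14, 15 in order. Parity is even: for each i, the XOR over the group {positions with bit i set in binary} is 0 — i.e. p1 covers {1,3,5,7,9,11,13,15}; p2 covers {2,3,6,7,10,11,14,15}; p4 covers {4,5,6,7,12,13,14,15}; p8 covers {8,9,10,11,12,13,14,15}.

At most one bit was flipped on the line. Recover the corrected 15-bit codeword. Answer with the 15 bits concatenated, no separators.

010010110100101

s1 (pos 1,3,5,7,9,11,13,15): 1⊕0⊕1⊕1⊕0⊕0⊕1⊕1 = 1
s2 (pos 2,3,6,7,10,11,14,15): 1⊕0⊕0⊕1⊕1⊕0⊕0⊕1 = 0
s4 (pos 4,5,6,7,12,13,14,15): 0⊕1⊕0⊕1⊕0⊕1⊕0⊕1 = 0
s8 (pos 8,9,10,11,12,13,14,15): 1⊕0⊕1⊕0⊕0⊕1⊕0⊕1 = 0
Syndrome s8…s1 = 0001 → error at position 1.
Flip position 1: 110010110100101 → 010010110100101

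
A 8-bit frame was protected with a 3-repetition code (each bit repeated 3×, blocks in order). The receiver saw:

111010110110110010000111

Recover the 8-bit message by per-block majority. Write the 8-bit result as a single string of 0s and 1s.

Block 1 (111): 3 ones → 1
Block 2 (010): 1 one → 0
Block 3 (110): 2 ones → 1
Block 4 (110): 2 ones → 1
Block 5 (110): 2 ones → 1
Block 6 (010): 1 one → 0
Block 7 (000): 0 ones → 0
Block 8 (111): 3 ones → 1

10111001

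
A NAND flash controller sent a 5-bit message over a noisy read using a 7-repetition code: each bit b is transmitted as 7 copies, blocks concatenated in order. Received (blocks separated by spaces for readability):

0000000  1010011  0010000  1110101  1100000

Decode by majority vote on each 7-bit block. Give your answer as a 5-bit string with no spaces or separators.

Block 1 (0000000): 0 ones → 0
Block 2 (1010011): 4 ones → 1
Block 3 (0010000): 1 one → 0
Block 4 (1110101): 5 ones → 1
Block 5 (1100000): 2 ones → 0

01010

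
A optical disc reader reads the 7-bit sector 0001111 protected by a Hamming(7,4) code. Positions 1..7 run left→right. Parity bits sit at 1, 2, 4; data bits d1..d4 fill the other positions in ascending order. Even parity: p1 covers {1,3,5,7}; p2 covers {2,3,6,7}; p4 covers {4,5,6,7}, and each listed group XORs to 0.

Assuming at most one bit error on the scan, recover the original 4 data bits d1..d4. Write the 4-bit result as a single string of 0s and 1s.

s1 (pos 1,3,5,7): 0⊕0⊕1⊕1 = 0
s2 (pos 2,3,6,7): 0⊕0⊕1⊕1 = 0
s4 (pos 4,5,6,7): 1⊕1⊕1⊕1 = 0
Syndrome s4…s1 = 000 → no error.
Read data bits from positions 3,5,6,7: 0111

0111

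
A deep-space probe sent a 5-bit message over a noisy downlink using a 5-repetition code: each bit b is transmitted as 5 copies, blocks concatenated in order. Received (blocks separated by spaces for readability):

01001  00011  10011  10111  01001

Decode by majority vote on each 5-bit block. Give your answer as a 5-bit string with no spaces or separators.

Block 1 (01001): 2 ones → 0
Block 2 (00011): 2 ones → 0
Block 3 (10011): 3 ones → 1
Block 4 (10111): 4 ones → 1
Block 5 (01001): 2 ones → 0

00110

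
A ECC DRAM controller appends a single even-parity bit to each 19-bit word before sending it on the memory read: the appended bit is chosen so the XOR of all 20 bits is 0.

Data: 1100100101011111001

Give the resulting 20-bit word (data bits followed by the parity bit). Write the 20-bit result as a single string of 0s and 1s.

11001001010111110011

XOR of the 19 data bits: 1⊕1⊕0⊕0⊕1⊕0⊕0⊕1⊕0⊕1⊕0⊕1⊕1⊕1⊕1⊕1⊕0⊕0⊕1 = 1
Parity bit = 1 (so all 20 bits XOR to 0).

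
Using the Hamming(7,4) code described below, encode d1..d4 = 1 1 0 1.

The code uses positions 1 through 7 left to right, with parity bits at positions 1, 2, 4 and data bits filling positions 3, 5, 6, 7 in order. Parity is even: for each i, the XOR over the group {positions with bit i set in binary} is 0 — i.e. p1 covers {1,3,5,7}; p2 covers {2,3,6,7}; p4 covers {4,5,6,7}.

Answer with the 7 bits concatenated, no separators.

Place data at non-parity positions: p1 p2 1 p4 1 0 1
p1 (pos 1,3,5,7): XOR of data positions = 1⊕1⊕1 = 1
p2 (pos 2,3,6,7): XOR of data positions = 1⊕0⊕1 = 0
p4 (pos 4,5,6,7): XOR of data positions = 1⊕0⊕1 = 0
Codeword: 1010101

1010101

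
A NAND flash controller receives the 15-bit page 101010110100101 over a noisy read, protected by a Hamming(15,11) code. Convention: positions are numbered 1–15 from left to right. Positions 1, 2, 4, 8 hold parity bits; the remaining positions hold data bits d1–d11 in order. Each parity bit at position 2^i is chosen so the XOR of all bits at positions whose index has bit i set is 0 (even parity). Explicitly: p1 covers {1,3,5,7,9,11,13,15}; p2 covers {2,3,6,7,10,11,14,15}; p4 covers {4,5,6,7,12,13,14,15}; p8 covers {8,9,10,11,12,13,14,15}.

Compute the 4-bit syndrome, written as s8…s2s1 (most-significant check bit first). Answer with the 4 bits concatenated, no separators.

0000

s1 (pos 1,3,5,7,9,11,13,15): 1⊕1⊕1⊕1⊕0⊕0⊕1⊕1 = 0
s2 (pos 2,3,6,7,10,11,14,15): 0⊕1⊕0⊕1⊕1⊕0⊕0⊕1 = 0
s4 (pos 4,5,6,7,12,13,14,15): 0⊕1⊕0⊕1⊕0⊕1⊕0⊕1 = 0
s8 (pos 8,9,10,11,12,13,14,15): 1⊕0⊕1⊕0⊕0⊕1⊕0⊕1 = 0
Syndrome s8…s1 = 0000 → no error.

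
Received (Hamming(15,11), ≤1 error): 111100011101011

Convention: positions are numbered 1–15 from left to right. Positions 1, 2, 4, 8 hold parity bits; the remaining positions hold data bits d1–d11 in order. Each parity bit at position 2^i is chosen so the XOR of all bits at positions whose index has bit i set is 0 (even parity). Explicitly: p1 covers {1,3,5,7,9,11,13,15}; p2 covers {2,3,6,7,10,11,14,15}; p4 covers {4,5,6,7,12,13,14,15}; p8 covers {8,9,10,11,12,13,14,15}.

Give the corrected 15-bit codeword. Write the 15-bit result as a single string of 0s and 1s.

s1 (pos 1,3,5,7,9,11,13,15): 1⊕1⊕0⊕0⊕1⊕0⊕0⊕1 = 0
s2 (pos 2,3,6,7,10,11,14,15): 1⊕1⊕0⊕0⊕1⊕0⊕1⊕1 = 1
s4 (pos 4,5,6,7,12,13,14,15): 1⊕0⊕0⊕0⊕1⊕0⊕1⊕1 = 0
s8 (pos 8,9,10,11,12,13,14,15): 1⊕1⊕1⊕0⊕1⊕0⊕1⊕1 = 0
Syndrome s8…s1 = 0010 → error at position 2.
Flip position 2: 111100011101011 → 101100011101011

101100011101011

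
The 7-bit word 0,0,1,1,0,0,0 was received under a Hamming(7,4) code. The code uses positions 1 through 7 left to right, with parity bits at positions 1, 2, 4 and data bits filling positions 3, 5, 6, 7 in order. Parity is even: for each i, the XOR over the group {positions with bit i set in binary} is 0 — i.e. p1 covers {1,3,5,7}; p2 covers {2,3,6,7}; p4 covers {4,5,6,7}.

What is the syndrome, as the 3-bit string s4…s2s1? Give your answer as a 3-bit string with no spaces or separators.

s1 (pos 1,3,5,7): 0⊕1⊕0⊕0 = 1
s2 (pos 2,3,6,7): 0⊕1⊕0⊕0 = 1
s4 (pos 4,5,6,7): 1⊕0⊕0⊕0 = 1
Syndrome s4…s1 = 111 → error at position 7.

111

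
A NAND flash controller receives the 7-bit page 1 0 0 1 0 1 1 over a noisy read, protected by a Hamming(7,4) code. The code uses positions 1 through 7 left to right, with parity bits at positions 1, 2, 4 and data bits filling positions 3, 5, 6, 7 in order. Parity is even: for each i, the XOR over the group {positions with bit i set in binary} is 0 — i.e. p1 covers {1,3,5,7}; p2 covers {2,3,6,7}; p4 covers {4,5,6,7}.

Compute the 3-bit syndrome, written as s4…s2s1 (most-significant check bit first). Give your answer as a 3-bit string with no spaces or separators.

s1 (pos 1,3,5,7): 1⊕0⊕0⊕1 = 0
s2 (pos 2,3,6,7): 0⊕0⊕1⊕1 = 0
s4 (pos 4,5,6,7): 1⊕0⊕1⊕1 = 1
Syndrome s4…s1 = 100 → error at position 4.

100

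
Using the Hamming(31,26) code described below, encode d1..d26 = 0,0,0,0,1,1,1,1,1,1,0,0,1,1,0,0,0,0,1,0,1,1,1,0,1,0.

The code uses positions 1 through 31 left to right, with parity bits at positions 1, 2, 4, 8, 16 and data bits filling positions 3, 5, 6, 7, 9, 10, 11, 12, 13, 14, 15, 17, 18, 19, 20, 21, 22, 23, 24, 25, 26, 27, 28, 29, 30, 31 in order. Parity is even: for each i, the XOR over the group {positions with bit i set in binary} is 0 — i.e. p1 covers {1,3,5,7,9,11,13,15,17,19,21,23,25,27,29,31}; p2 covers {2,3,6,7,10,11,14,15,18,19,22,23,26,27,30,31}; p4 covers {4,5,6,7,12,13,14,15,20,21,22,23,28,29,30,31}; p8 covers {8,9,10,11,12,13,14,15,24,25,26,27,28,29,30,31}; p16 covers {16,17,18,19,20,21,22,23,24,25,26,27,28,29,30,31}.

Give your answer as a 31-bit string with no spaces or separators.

1001000111111101011000010111010

Place data at non-parity positions: p1 p2 0 p4 0 0 0 p8 1 1 1 1 1 1 0 p16 0 1 1 0 0 0 0 1 0 1 1 1 0 1 0
p1 (pos 1,3,5,7,9,11,13,15,17,19,21,23,25,27,29,31): XOR of data positions = 0⊕0⊕0⊕1⊕1⊕1⊕0⊕0⊕1⊕0⊕0⊕0⊕1⊕0⊕0 = 1
p2 (pos 2,3,6,7,10,11,14,15,18,19,22,23,26,27,30,31): XOR of data positions = 0⊕0⊕0⊕1⊕1⊕1⊕0⊕1⊕1⊕0⊕0⊕1⊕1⊕1⊕0 = 0
p4 (pos 4,5,6,7,12,13,14,15,20,21,22,23,28,29,30,31): XOR of data positions = 0⊕0⊕0⊕1⊕1⊕1⊕0⊕0⊕0⊕0⊕0⊕1⊕0⊕1⊕0 = 1
p8 (pos 8,9,10,11,12,13,14,15,24,25,26,27,28,29,30,31): XOR of data positions = 1⊕1⊕1⊕1⊕1⊕1⊕0⊕1⊕0⊕1⊕1⊕1⊕0⊕1⊕0 = 1
p16 (pos 16,17,18,19,20,21,22,23,24,25,26,27,28,29,30,31): XOR of data positions = 0⊕1⊕1⊕0⊕0⊕0⊕0⊕1⊕0⊕1⊕1⊕1⊕0⊕1⊕0 = 1
Codeword: 1001000111111101011000010111010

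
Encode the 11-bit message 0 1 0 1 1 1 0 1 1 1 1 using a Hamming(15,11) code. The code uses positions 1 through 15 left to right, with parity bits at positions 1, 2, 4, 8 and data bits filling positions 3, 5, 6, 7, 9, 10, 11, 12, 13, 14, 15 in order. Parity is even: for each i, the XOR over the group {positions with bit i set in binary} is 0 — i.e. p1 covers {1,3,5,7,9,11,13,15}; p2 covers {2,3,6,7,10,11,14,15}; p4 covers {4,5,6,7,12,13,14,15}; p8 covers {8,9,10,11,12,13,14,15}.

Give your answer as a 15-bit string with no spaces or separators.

Place data at non-parity positions: p1 p2 0 p4 1 0 1 p8 1 1 0 1 1 1 1
p1 (pos 1,3,5,7,9,11,13,15): XOR of data positions = 0⊕1⊕1⊕1⊕0⊕1⊕1 = 1
p2 (pos 2,3,6,7,10,11,14,15): XOR of data positions = 0⊕0⊕1⊕1⊕0⊕1⊕1 = 0
p4 (pos 4,5,6,7,12,13,14,15): XOR of data positions = 1⊕0⊕1⊕1⊕1⊕1⊕1 = 0
p8 (pos 8,9,10,11,12,13,14,15): XOR of data positions = 1⊕1⊕0⊕1⊕1⊕1⊕1 = 0
Codeword: 100010101101111

100010101101111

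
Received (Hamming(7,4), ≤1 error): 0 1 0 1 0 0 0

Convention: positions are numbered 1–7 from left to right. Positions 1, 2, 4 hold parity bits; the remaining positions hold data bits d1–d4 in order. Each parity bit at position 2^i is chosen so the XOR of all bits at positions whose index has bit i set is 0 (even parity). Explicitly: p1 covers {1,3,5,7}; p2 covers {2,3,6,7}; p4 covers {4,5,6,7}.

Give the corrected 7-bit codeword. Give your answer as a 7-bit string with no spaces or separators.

s1 (pos 1,3,5,7): 0⊕0⊕0⊕0 = 0
s2 (pos 2,3,6,7): 1⊕0⊕0⊕0 = 1
s4 (pos 4,5,6,7): 1⊕0⊕0⊕0 = 1
Syndrome s4…s1 = 110 → error at position 6.
Flip position 6: 0101000 → 0101010

0101010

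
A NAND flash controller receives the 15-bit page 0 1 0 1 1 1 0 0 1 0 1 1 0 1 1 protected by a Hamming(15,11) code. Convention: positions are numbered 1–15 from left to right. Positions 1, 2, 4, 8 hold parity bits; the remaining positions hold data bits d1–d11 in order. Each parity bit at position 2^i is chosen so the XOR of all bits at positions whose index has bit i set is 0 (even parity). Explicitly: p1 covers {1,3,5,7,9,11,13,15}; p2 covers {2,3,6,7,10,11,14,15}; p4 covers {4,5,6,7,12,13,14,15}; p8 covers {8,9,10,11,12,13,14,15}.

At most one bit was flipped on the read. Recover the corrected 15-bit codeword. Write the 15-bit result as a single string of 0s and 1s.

s1 (pos 1,3,5,7,9,11,13,15): 0⊕0⊕1⊕0⊕1⊕1⊕0⊕1 = 0
s2 (pos 2,3,6,7,10,11,14,15): 1⊕0⊕1⊕0⊕0⊕1⊕1⊕1 = 1
s4 (pos 4,5,6,7,12,13,14,15): 1⊕1⊕1⊕0⊕1⊕0⊕1⊕1 = 0
s8 (pos 8,9,10,11,12,13,14,15): 0⊕1⊕0⊕1⊕1⊕0⊕1⊕1 = 1
Syndrome s8…s1 = 1010 → error at position 10.
Flip position 10: 010111001011011 → 010111001111011

010111001111011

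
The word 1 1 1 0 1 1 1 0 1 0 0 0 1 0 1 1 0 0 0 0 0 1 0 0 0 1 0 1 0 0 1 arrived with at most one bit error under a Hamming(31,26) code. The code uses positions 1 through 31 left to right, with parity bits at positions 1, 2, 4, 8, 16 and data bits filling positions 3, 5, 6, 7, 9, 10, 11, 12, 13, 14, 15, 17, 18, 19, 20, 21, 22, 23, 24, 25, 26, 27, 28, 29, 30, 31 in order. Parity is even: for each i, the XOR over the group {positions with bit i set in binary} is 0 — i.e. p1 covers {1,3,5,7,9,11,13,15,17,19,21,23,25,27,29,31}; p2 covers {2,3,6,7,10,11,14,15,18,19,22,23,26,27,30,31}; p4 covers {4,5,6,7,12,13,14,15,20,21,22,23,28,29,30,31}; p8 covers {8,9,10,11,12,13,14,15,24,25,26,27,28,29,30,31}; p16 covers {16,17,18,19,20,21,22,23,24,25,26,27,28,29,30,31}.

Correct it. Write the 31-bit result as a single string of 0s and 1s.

1110111010001010000001000101001

s1 (pos 1,3,5,7,9,11,13,15,17,19,21,23,25,27,29,31): 1⊕1⊕1⊕1⊕1⊕0⊕1⊕1⊕0⊕0⊕0⊕0⊕0⊕0⊕0⊕1 = 0
s2 (pos 2,3,6,7,10,11,14,15,18,19,22,23,26,27,30,31): 1⊕1⊕1⊕1⊕0⊕0⊕0⊕1⊕0⊕0⊕1⊕0⊕1⊕0⊕0⊕1 = 0
s4 (pos 4,5,6,7,12,13,14,15,20,21,22,23,28,29,30,31): 0⊕1⊕1⊕1⊕0⊕1⊕0⊕1⊕0⊕0⊕1⊕0⊕1⊕0⊕0⊕1 = 0
s8 (pos 8,9,10,11,12,13,14,15,24,25,26,27,28,29,30,31): 0⊕1⊕0⊕0⊕0⊕1⊕0⊕1⊕0⊕0⊕1⊕0⊕1⊕0⊕0⊕1 = 0
s16 (pos 16,17,18,19,20,21,22,23,24,25,26,27,28,29,30,31): 1⊕0⊕0⊕0⊕0⊕0⊕1⊕0⊕0⊕0⊕1⊕0⊕1⊕0⊕0⊕1 = 1
Syndrome s16…s1 = 10000 → error at position 16.
Flip position 16: 1110111010001011000001000101001 → 1110111010001010000001000101001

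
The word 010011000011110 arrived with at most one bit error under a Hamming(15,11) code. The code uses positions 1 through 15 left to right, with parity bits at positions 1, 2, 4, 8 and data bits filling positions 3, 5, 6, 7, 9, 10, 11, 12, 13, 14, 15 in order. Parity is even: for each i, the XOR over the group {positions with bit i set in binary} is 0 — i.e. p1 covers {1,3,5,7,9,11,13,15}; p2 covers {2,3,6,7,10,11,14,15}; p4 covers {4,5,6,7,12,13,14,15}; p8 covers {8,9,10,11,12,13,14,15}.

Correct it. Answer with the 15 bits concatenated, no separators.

010001000011110

s1 (pos 1,3,5,7,9,11,13,15): 0⊕0⊕1⊕0⊕0⊕1⊕1⊕0 = 1
s2 (pos 2,3,6,7,10,11,14,15): 1⊕0⊕1⊕0⊕0⊕1⊕1⊕0 = 0
s4 (pos 4,5,6,7,12,13,14,15): 0⊕1⊕1⊕0⊕1⊕1⊕1⊕0 = 1
s8 (pos 8,9,10,11,12,13,14,15): 0⊕0⊕0⊕1⊕1⊕1⊕1⊕0 = 0
Syndrome s8…s1 = 0101 → error at position 5.
Flip position 5: 010011000011110 → 010001000011110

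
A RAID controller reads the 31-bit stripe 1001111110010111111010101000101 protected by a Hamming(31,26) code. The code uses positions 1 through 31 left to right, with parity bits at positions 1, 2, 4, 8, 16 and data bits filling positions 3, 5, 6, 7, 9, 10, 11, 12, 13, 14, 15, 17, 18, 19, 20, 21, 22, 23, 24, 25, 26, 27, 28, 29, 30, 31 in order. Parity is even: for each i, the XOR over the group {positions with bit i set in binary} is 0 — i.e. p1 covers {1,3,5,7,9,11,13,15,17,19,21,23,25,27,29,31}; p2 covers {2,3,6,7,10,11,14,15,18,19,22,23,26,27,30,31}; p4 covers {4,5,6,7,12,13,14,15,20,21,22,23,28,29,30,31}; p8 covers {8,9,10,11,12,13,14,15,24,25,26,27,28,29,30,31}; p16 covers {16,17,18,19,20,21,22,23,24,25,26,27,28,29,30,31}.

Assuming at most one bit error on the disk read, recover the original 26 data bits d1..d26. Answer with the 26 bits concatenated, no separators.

01111001011111110101000101

s1 (pos 1,3,5,7,9,11,13,15,17,19,21,23,25,27,29,31): 1⊕0⊕1⊕1⊕1⊕0⊕0⊕1⊕1⊕1⊕1⊕1⊕1⊕0⊕1⊕1 = 0
s2 (pos 2,3,6,7,10,11,14,15,18,19,22,23,26,27,30,31): 0⊕0⊕1⊕1⊕0⊕0⊕1⊕1⊕1⊕1⊕0⊕1⊕0⊕0⊕0⊕1 = 0
s4 (pos 4,5,6,7,12,13,14,15,20,21,22,23,28,29,30,31): 1⊕1⊕1⊕1⊕1⊕0⊕1⊕1⊕0⊕1⊕0⊕1⊕0⊕1⊕0⊕1 = 1
s8 (pos 8,9,10,11,12,13,14,15,24,25,26,27,28,29,30,31): 1⊕1⊕0⊕0⊕1⊕0⊕1⊕1⊕0⊕1⊕0⊕0⊕0⊕1⊕0⊕1 = 0
s16 (pos 16,17,18,19,20,21,22,23,24,25,26,27,28,29,30,31): 1⊕1⊕1⊕1⊕0⊕1⊕0⊕1⊕0⊕1⊕0⊕0⊕0⊕1⊕0⊕1 = 1
Syndrome s16…s1 = 10100 → error at position 20.
Flip position 20: 1001111110010111111010101000101 → 1001111110010111111110101000101
Read data bits from positions 3,5,6,7,9,10,11,12,13,14,15,17,18,19,20,21,22,23,24,25,26,27,28,29,30,31: 01111001011111110101000101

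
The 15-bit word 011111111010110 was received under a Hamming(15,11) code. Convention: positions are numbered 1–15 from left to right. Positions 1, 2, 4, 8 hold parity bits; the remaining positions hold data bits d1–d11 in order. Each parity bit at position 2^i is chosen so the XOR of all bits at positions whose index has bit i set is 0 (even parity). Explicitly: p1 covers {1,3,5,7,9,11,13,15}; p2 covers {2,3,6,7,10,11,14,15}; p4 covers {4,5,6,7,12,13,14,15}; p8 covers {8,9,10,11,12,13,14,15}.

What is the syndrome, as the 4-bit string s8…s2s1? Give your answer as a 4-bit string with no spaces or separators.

s1 (pos 1,3,5,7,9,11,13,15): 0⊕1⊕1⊕1⊕1⊕1⊕1⊕0 = 0
s2 (pos 2,3,6,7,10,11,14,15): 1⊕1⊕1⊕1⊕0⊕1⊕1⊕0 = 0
s4 (pos 4,5,6,7,12,13,14,15): 1⊕1⊕1⊕1⊕0⊕1⊕1⊕0 = 0
s8 (pos 8,9,10,11,12,13,14,15): 1⊕1⊕0⊕1⊕0⊕1⊕1⊕0 = 1
Syndrome s8…s1 = 1000 → error at position 8.

1000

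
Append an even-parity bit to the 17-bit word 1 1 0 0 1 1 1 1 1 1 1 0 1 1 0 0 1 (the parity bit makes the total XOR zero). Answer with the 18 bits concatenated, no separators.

XOR of the 17 data bits: 1⊕1⊕0⊕0⊕1⊕1⊕1⊕1⊕1⊕1⊕1⊕0⊕1⊕1⊕0⊕0⊕1 = 0
Parity bit = 0 (so all 18 bits XOR to 0).

110011111110110010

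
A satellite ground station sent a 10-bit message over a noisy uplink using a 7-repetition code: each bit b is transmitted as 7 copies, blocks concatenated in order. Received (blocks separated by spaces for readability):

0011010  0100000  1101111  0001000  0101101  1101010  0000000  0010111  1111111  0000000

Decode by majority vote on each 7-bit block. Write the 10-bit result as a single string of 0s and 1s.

0010110110

Block 1 (0011010): 3 ones → 0
Block 2 (0100000): 1 one → 0
Block 3 (1101111): 6 ones → 1
Block 4 (0001000): 1 one → 0
Block 5 (0101101): 4 ones → 1
Block 6 (1101010): 4 ones → 1
Block 7 (0000000): 0 ones → 0
Block 8 (0010111): 4 ones → 1
Block 9 (1111111): 7 ones → 1
Block 10 (0000000): 0 ones → 0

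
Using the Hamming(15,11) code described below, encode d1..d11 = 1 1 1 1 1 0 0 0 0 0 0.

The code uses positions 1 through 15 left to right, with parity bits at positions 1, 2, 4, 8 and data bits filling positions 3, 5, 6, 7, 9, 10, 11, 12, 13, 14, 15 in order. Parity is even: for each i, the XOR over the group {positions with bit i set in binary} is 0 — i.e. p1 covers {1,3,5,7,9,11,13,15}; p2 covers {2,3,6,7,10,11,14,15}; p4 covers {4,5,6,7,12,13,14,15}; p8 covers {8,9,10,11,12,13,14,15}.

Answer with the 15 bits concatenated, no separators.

011111111000000

Place data at non-parity positions: p1 p2 1 p4 1 1 1 p8 1 0 0 0 0 0 0
p1 (pos 1,3,5,7,9,11,13,15): XOR of data positions = 1⊕1⊕1⊕1⊕0⊕0⊕0 = 0
p2 (pos 2,3,6,7,10,11,14,15): XOR of data positions = 1⊕1⊕1⊕0⊕0⊕0⊕0 = 1
p4 (pos 4,5,6,7,12,13,14,15): XOR of data positions = 1⊕1⊕1⊕0⊕0⊕0⊕0 = 1
p8 (pos 8,9,10,11,12,13,14,15): XOR of data positions = 1⊕0⊕0⊕0⊕0⊕0⊕0 = 1
Codeword: 011111111000000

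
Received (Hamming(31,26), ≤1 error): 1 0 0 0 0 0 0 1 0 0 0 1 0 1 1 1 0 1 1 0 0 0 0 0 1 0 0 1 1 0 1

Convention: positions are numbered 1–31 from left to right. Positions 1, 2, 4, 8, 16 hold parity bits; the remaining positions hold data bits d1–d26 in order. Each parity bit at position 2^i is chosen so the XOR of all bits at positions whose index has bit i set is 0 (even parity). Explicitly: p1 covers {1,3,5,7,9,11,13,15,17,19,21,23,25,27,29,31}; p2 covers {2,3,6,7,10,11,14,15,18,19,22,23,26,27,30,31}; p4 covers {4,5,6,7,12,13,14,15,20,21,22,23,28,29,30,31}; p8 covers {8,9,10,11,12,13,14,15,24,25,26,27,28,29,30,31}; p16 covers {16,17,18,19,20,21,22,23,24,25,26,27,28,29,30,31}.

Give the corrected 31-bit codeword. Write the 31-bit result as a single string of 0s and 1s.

s1 (pos 1,3,5,7,9,11,13,15,17,19,21,23,25,27,29,31): 1⊕0⊕0⊕0⊕0⊕0⊕0⊕1⊕0⊕1⊕0⊕0⊕1⊕0⊕1⊕1 = 0
s2 (pos 2,3,6,7,10,11,14,15,18,19,22,23,26,27,30,31): 0⊕0⊕0⊕0⊕0⊕0⊕1⊕1⊕1⊕1⊕0⊕0⊕0⊕0⊕0⊕1 = 1
s4 (pos 4,5,6,7,12,13,14,15,20,21,22,23,28,29,30,31): 0⊕0⊕0⊕0⊕1⊕0⊕1⊕1⊕0⊕0⊕0⊕0⊕1⊕1⊕0⊕1 = 0
s8 (pos 8,9,10,11,12,13,14,15,24,25,26,27,28,29,30,31): 1⊕0⊕0⊕0⊕1⊕0⊕1⊕1⊕0⊕1⊕0⊕0⊕1⊕1⊕0⊕1 = 0
s16 (pos 16,17,18,19,20,21,22,23,24,25,26,27,28,29,30,31): 1⊕0⊕1⊕1⊕0⊕0⊕0⊕0⊕0⊕1⊕0⊕0⊕1⊕1⊕0⊕1 = 1
Syndrome s16…s1 = 10010 → error at position 18.
Flip position 18: 1000000100010111011000001001101 → 1000000100010111001000001001101

1000000100010111001000001001101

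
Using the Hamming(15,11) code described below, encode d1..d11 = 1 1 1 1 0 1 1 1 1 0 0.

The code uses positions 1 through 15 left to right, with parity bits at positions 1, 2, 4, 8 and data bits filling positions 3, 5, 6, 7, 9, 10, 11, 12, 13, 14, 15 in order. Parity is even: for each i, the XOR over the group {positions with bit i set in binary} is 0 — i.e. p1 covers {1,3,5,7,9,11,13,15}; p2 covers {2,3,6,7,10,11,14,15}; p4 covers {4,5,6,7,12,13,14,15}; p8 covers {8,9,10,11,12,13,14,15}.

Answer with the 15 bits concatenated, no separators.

Place data at non-parity positions: p1 p2 1 p4 1 1 1 p8 0 1 1 1 1 0 0
p1 (pos 1,3,5,7,9,11,13,15): XOR of data positions = 1⊕1⊕1⊕0⊕1⊕1⊕0 = 1
p2 (pos 2,3,6,7,10,11,14,15): XOR of data positions = 1⊕1⊕1⊕1⊕1⊕0⊕0 = 1
p4 (pos 4,5,6,7,12,13,14,15): XOR of data positions = 1⊕1⊕1⊕1⊕1⊕0⊕0 = 1
p8 (pos 8,9,10,11,12,13,14,15): XOR of data positions = 0⊕1⊕1⊕1⊕1⊕0⊕0 = 0
Codeword: 111111100111100

111111100111100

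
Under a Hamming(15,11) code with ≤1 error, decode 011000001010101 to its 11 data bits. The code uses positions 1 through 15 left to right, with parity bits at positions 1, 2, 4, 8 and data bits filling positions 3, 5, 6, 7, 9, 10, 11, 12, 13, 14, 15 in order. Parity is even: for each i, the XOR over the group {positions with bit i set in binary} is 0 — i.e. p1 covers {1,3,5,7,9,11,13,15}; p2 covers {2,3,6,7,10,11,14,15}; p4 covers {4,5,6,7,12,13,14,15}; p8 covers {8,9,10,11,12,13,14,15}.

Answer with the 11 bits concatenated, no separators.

10001010101

s1 (pos 1,3,5,7,9,11,13,15): 0⊕1⊕0⊕0⊕1⊕1⊕1⊕1 = 1
s2 (pos 2,3,6,7,10,11,14,15): 1⊕1⊕0⊕0⊕0⊕1⊕0⊕1 = 0
s4 (pos 4,5,6,7,12,13,14,15): 0⊕0⊕0⊕0⊕0⊕1⊕0⊕1 = 0
s8 (pos 8,9,10,11,12,13,14,15): 0⊕1⊕0⊕1⊕0⊕1⊕0⊕1 = 0
Syndrome s8…s1 = 0001 → error at position 1.
Flip position 1: 011000001010101 → 111000001010101
Read data bits from positions 3,5,6,7,9,10,11,12,13,14,15: 10001010101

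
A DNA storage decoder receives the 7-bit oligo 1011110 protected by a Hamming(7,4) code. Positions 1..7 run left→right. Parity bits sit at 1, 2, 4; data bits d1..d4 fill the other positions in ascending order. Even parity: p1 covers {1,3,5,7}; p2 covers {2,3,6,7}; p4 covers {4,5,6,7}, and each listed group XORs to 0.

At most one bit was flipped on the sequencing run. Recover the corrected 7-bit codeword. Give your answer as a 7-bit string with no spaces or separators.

s1 (pos 1,3,5,7): 1⊕1⊕1⊕0 = 1
s2 (pos 2,3,6,7): 0⊕1⊕1⊕0 = 0
s4 (pos 4,5,6,7): 1⊕1⊕1⊕0 = 1
Syndrome s4…s1 = 101 → error at position 5.
Flip position 5: 1011110 → 1011010

1011010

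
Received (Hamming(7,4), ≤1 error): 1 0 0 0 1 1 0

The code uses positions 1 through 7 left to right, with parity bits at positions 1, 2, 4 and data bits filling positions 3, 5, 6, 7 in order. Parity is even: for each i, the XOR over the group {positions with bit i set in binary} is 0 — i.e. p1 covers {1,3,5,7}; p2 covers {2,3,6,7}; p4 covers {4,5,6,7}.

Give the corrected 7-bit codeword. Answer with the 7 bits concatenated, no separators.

s1 (pos 1,3,5,7): 1⊕0⊕1⊕0 = 0
s2 (pos 2,3,6,7): 0⊕0⊕1⊕0 = 1
s4 (pos 4,5,6,7): 0⊕1⊕1⊕0 = 0
Syndrome s4…s1 = 010 → error at position 2.
Flip position 2: 1000110 → 1100110

1100110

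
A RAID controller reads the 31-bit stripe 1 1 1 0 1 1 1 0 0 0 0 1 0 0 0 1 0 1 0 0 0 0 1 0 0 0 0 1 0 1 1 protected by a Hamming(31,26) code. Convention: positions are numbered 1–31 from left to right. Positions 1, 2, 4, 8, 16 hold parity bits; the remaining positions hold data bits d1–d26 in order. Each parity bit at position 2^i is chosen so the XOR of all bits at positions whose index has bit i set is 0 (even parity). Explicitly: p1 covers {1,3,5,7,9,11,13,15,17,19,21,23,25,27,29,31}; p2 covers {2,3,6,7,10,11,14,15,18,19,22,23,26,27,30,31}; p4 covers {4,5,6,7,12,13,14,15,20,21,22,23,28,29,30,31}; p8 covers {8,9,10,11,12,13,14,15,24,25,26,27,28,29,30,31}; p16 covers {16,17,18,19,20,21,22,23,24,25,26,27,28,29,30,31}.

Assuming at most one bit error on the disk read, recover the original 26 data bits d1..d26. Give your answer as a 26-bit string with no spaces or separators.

11110001000010000100001011

s1 (pos 1,3,5,7,9,11,13,15,17,19,21,23,25,27,29,31): 1⊕1⊕1⊕1⊕0⊕0⊕0⊕0⊕0⊕0⊕0⊕1⊕0⊕0⊕0⊕1 = 0
s2 (pos 2,3,6,7,10,11,14,15,18,19,22,23,26,27,30,31): 1⊕1⊕1⊕1⊕0⊕0⊕0⊕0⊕1⊕0⊕0⊕1⊕0⊕0⊕1⊕1 = 0
s4 (pos 4,5,6,7,12,13,14,15,20,21,22,23,28,29,30,31): 0⊕1⊕1⊕1⊕1⊕0⊕0⊕0⊕0⊕0⊕0⊕1⊕1⊕0⊕1⊕1 = 0
s8 (pos 8,9,10,11,12,13,14,15,24,25,26,27,28,29,30,31): 0⊕0⊕0⊕0⊕1⊕0⊕0⊕0⊕0⊕0⊕0⊕0⊕1⊕0⊕1⊕1 = 0
s16 (pos 16,17,18,19,20,21,22,23,24,25,26,27,28,29,30,31): 1⊕0⊕1⊕0⊕0⊕0⊕0⊕1⊕0⊕0⊕0⊕0⊕1⊕0⊕1⊕1 = 0
Syndrome s16…s1 = 00000 → no error.
Read data bits from positions 3,5,6,7,9,10,11,12,13,14,15,17,18,19,20,21,22,23,24,25,26,27,28,29,30,31: 11110001000010000100001011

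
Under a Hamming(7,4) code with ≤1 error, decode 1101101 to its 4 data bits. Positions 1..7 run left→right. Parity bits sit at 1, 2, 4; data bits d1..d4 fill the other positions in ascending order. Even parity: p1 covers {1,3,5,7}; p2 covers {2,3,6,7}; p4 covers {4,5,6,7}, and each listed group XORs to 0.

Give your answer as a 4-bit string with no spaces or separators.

0001

s1 (pos 1,3,5,7): 1⊕0⊕1⊕1 = 1
s2 (pos 2,3,6,7): 1⊕0⊕0⊕1 = 0
s4 (pos 4,5,6,7): 1⊕1⊕0⊕1 = 1
Syndrome s4…s1 = 101 → error at position 5.
Flip position 5: 1101101 → 1101001
Read data bits from positions 3,5,6,7: 0001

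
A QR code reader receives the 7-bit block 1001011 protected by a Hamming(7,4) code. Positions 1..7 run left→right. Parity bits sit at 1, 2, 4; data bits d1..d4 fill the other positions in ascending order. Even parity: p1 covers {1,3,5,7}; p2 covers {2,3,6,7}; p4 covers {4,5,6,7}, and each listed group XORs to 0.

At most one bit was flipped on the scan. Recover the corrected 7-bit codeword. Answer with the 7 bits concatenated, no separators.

1000011

s1 (pos 1,3,5,7): 1⊕0⊕0⊕1 = 0
s2 (pos 2,3,6,7): 0⊕0⊕1⊕1 = 0
s4 (pos 4,5,6,7): 1⊕0⊕1⊕1 = 1
Syndrome s4…s1 = 100 → error at position 4.
Flip position 4: 1001011 → 1000011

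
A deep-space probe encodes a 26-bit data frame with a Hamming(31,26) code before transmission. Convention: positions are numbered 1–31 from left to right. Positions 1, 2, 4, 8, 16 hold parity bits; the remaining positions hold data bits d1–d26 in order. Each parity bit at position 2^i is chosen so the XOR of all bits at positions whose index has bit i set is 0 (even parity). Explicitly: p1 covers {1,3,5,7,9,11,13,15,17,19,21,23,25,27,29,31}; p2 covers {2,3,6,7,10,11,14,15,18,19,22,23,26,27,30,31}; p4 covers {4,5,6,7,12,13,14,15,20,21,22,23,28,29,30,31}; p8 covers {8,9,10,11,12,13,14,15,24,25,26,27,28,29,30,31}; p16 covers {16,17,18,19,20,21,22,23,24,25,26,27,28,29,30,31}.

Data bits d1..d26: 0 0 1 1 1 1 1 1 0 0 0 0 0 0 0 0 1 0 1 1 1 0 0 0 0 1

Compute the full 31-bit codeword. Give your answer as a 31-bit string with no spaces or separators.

Place data at non-parity positions: p1 p2 0 p4 0 1 1 p8 1 1 1 1 0 0 0 p16 0 0 0 0 0 1 0 1 1 1 0 0 0 0 1
p1 (pos 1,3,5,7,9,11,13,15,17,19,21,23,25,27,29,31): XOR of data positions = 0⊕0⊕1⊕1⊕1⊕0⊕0⊕0⊕0⊕0⊕0⊕1⊕0⊕0⊕1 = 1
p2 (pos 2,3,6,7,10,11,14,15,18,19,22,23,26,27,30,31): XOR of data positions = 0⊕1⊕1⊕1⊕1⊕0⊕0⊕0⊕0⊕1⊕0⊕1⊕0⊕0⊕1 = 1
p4 (pos 4,5,6,7,12,13,14,15,20,21,22,23,28,29,30,31): XOR of data positions = 0⊕1⊕1⊕1⊕0⊕0⊕0⊕0⊕0⊕1⊕0⊕0⊕0⊕0⊕1 = 1
p8 (pos 8,9,10,11,12,13,14,15,24,25,26,27,28,29,30,31): XOR of data positions = 1⊕1⊕1⊕1⊕0⊕0⊕0⊕1⊕1⊕1⊕0⊕0⊕0⊕0⊕1 = 0
p16 (pos 16,17,18,19,20,21,22,23,24,25,26,27,28,29,30,31): XOR of data positions = 0⊕0⊕0⊕0⊕0⊕1⊕0⊕1⊕1⊕1⊕0⊕0⊕0⊕0⊕1 = 1
Codeword: 1101011011110001000001011100001

1101011011110001000001011100001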